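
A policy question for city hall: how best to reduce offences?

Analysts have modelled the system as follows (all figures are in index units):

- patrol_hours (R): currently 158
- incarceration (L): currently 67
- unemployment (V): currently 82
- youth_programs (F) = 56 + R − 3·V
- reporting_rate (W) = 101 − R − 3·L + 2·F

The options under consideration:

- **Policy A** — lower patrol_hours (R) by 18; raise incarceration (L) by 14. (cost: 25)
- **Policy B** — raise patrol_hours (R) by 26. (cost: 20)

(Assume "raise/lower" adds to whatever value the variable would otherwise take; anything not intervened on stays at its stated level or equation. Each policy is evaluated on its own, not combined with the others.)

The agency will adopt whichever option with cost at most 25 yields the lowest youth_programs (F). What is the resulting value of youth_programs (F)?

-50

Policy A (R − 18, L + 14):
  R = 158 − 18 = 140
  V = 82
  F = 56 + 140 − 3·82 = -50
Policy B (R + 26):
  R = 158 + 26 = 184
  V = 82
  F = 56 + 184 − 3·82 = -6
Comparing — Policy A: F=-50, Policy B: F=-6. Lowest is -50 (Policy A).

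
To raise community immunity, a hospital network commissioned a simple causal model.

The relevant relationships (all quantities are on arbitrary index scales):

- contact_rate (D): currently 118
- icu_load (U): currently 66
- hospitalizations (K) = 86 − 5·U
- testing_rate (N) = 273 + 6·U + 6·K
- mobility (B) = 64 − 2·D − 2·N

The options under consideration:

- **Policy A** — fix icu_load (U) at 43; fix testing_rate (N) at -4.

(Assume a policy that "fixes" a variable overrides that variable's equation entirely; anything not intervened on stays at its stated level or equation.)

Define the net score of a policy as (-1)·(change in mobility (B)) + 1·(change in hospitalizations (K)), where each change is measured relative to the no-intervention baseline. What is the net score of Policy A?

Baseline:
  D = 118
  U = 66
  K = 86 − 5·66 = -244
  N = 273 + 6·66 + 6·(-244) = -795
  B = 64 − 2·118 − 2·(-795) = 1418
Policy A (U := 43, N := -4):
  D = 118
  U = 43
  K = 86 − 5·43 = -129
  N = -4
  B = 64 − 2·118 − 2·(-4) = -164
ΔB = -164 − 1418 = -1582; ΔK = -129 − (-244) = 115
Score = (-1)·(-1582) + 1·115 = 1697

1697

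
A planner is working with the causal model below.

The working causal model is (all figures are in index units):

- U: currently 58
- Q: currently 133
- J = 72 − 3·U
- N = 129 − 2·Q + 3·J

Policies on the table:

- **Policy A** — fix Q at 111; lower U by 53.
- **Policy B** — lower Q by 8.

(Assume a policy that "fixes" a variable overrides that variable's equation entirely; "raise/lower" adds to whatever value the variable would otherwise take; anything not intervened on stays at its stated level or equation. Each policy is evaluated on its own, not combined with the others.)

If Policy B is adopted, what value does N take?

Policy B (Q − 8):
  U = 58
  Q = 133 − 8 = 125
  J = 72 − 3·58 = -102
  N = 129 − 2·125 + 3·(-102) = -427

-427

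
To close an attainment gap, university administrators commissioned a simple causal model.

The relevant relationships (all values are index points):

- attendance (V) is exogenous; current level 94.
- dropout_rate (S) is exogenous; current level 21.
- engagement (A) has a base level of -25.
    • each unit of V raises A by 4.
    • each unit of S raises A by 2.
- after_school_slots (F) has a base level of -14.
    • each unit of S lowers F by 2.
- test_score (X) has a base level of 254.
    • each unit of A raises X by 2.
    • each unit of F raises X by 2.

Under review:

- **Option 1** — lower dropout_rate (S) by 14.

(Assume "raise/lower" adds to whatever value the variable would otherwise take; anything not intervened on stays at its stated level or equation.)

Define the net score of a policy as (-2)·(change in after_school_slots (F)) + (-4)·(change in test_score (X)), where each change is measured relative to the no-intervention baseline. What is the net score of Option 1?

-56

Baseline:
  V = 94
  S = 21
  A = -25 + 4·94 + 2·21 = 393
  F = -14 − 2·21 = -56
  X = 254 + 2·393 + 2·(-56) = 928
Option 1 (S − 14):
  V = 94
  S = 21 − 14 = 7
  A = -25 + 4·94 + 2·7 = 365
  F = -14 − 2·7 = -28
  X = 254 + 2·365 + 2·(-28) = 928
ΔF = -28 − (-56) = 28; ΔX = 928 − 928 = 0
Score = (-2)·28 + (-4)·0 = -56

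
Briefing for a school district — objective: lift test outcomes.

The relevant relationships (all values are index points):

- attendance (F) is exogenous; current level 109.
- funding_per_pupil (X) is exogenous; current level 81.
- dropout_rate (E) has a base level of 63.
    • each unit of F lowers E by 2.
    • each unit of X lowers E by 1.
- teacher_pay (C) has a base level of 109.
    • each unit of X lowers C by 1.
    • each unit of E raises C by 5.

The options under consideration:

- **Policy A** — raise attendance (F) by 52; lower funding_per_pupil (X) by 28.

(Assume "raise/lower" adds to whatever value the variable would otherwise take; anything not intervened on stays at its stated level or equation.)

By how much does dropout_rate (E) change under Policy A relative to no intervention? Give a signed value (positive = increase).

-76

Baseline:
  F = 109
  X = 81
  E = 63 − 2·109 − 81 = -236
Policy A (F + 52, X − 28):
  F = 109 + 52 = 161
  X = 81 − 28 = 53
  E = 63 − 2·161 − 53 = -312
Change in E: -312 − (-236) = -76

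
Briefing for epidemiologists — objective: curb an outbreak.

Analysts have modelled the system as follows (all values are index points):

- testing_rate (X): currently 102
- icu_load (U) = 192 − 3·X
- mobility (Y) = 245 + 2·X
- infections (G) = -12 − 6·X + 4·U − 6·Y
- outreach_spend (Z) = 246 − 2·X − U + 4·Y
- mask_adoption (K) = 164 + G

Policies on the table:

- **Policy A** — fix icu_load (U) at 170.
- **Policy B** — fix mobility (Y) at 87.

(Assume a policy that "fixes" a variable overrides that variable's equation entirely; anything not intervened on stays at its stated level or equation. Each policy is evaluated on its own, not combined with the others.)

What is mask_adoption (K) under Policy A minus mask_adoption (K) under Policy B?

-1036

Policy A (U := 170):
  X = 102
  U = 170
  Y = 245 + 2·102 = 449
  G = -12 − 6·102 + 4·170 − 6·449 = -2638
  K = 164 + (-2638) = -2474
Policy B (Y := 87):
  X = 102
  U = 192 − 3·102 = -114
  Y = 87
  G = -12 − 6·102 + 4·(-114) − 6·87 = -1602
  K = 164 + (-1602) = -1438
K: -2474 − (-1438) = -1036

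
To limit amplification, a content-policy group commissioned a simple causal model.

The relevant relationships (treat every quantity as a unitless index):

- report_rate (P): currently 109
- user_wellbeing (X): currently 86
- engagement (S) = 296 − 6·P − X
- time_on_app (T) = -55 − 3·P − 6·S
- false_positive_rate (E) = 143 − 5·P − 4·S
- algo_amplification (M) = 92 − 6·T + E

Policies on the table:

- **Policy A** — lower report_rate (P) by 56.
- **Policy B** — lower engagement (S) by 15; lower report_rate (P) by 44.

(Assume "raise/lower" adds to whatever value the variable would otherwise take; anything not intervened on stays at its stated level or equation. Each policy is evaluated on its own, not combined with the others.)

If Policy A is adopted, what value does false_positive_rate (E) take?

Policy A (P − 56):
  P = 109 − 56 = 53
  X = 86
  S = 296 − 6·53 − 86 = -108
  E = 143 − 5·53 − 4·(-108) = 310

310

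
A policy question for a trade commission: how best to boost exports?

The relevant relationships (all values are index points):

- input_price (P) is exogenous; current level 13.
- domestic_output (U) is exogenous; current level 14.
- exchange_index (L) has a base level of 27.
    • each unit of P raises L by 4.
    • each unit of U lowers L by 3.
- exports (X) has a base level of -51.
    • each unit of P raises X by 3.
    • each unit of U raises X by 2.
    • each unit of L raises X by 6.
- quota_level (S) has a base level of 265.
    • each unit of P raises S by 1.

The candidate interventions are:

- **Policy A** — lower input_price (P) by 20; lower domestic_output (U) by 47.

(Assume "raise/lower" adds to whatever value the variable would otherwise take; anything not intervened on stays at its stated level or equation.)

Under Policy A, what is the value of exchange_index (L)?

98

Policy A (P − 20, U − 47):
  P = 13 − 20 = -7
  U = 14 − 47 = -33
  L = 27 + 4·(-7) − 3·(-33) = 98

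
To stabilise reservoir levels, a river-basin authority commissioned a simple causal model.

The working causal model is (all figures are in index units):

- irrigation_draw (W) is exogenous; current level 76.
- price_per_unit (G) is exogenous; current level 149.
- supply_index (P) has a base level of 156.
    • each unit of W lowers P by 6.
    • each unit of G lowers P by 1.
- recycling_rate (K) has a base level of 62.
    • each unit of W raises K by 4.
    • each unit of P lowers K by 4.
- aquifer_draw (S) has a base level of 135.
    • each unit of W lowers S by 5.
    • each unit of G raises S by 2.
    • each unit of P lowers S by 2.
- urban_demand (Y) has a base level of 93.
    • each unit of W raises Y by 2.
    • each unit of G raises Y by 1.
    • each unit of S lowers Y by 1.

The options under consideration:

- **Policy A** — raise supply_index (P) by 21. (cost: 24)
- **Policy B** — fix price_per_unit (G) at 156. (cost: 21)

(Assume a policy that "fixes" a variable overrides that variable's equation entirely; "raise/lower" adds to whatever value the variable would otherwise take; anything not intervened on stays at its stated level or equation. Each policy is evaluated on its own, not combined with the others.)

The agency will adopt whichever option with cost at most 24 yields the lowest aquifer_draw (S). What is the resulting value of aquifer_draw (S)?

Policy A (P + 21):
  W = 76
  G = 149
  P = 156 − 6·76 − 149 (+21 from intervention) = -428
  S = 135 − 5·76 + 2·149 − 2·(-428) = 909
Policy B (G := 156):
  W = 76
  G = 156
  P = 156 − 6·76 − 156 = -456
  S = 135 − 5·76 + 2·156 − 2·(-456) = 979
Comparing — Policy A: S=909, Policy B: S=979. Lowest is 909 (Policy A).

909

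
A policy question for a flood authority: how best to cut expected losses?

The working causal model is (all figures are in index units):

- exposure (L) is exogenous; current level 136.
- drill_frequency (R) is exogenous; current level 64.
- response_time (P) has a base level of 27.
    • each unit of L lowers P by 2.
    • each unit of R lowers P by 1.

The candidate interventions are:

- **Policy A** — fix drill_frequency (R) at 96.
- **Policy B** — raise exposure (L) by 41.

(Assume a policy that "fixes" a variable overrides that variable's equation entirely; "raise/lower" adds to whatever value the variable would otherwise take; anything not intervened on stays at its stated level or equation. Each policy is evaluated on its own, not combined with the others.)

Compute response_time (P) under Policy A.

Policy A (R := 96):
  L = 136
  R = 96
  P = 27 − 2·136 − 96 = -341

-341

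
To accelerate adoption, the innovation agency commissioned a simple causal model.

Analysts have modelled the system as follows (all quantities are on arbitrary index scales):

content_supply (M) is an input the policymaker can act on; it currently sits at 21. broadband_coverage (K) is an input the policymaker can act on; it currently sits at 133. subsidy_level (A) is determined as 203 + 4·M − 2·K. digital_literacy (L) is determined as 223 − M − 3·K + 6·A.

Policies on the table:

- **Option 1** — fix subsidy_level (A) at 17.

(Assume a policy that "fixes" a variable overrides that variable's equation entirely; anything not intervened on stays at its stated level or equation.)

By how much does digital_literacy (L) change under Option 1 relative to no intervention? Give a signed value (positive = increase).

Baseline:
  M = 21
  K = 133
  A = 203 + 4·21 − 2·133 = 21
  L = 223 − 21 − 3·133 + 6·21 = -71
Option 1 (A := 17):
  M = 21
  K = 133
  A = 17
  L = 223 − 21 − 3·133 + 6·17 = -95
Change in L: -95 − (-71) = -24

-24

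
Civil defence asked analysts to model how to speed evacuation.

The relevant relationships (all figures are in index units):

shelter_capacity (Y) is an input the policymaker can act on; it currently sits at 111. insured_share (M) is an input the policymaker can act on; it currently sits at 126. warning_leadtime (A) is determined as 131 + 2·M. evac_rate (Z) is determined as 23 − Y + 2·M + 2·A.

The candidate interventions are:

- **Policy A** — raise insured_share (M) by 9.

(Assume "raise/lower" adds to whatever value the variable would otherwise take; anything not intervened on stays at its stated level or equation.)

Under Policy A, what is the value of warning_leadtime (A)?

Policy A (M + 9):
  M = 126 + 9 = 135
  A = 131 + 2·135 = 401

401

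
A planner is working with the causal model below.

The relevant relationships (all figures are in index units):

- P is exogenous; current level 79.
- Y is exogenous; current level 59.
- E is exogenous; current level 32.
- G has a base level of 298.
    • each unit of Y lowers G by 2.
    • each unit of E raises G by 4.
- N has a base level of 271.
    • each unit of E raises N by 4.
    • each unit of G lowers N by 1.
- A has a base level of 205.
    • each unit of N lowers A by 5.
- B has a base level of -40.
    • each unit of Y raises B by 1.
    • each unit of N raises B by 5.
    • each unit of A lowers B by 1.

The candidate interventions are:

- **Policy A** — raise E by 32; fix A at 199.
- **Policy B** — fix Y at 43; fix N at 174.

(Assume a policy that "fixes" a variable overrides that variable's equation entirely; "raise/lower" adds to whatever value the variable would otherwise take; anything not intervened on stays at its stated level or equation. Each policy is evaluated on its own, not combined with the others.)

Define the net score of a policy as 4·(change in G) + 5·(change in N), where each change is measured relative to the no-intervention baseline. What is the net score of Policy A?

Baseline:
  Y = 59
  E = 32
  G = 298 − 2·59 + 4·32 = 308
  N = 271 + 4·32 − 308 = 91
Policy A (E + 32, A := 199):
  Y = 59
  E = 32 + 32 = 64
  G = 298 − 2·59 + 4·64 = 436
  N = 271 + 4·64 − 436 = 91
ΔG = 436 − 308 = 128; ΔN = 91 − 91 = 0
Score = 4·128 + 5·0 = 512

512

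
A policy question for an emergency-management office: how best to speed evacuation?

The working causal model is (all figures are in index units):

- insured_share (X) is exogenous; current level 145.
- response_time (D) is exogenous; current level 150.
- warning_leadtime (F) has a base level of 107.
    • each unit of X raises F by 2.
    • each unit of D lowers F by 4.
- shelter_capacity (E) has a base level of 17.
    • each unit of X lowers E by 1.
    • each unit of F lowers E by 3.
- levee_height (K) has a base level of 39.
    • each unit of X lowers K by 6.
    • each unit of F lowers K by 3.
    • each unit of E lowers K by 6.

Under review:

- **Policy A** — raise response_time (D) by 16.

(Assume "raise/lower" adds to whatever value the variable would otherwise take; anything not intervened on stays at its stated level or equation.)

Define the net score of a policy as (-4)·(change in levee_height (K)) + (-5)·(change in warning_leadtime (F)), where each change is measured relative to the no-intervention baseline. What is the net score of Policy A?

4160

Baseline:
  X = 145
  D = 150
  F = 107 + 2·145 − 4·150 = -203
  E = 17 − 145 − 3·(-203) = 481
  K = 39 − 6·145 − 3·(-203) − 6·481 = -3108
Policy A (D + 16):
  X = 145
  D = 150 + 16 = 166
  F = 107 + 2·145 − 4·166 = -267
  E = 17 − 145 − 3·(-267) = 673
  K = 39 − 6·145 − 3·(-267) − 6·673 = -4068
ΔK = -4068 − (-3108) = -960; ΔF = -267 − (-203) = -64
Score = (-4)·(-960) + (-5)·(-64) = 4160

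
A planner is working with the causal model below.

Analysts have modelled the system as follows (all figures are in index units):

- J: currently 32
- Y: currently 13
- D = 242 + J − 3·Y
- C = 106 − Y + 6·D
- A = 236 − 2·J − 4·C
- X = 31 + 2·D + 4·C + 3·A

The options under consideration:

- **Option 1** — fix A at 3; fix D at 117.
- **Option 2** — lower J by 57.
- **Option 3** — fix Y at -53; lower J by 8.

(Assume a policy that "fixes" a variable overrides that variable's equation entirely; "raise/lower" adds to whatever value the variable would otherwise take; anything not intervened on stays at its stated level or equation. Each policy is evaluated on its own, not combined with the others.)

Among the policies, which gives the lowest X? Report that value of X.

Option 1 (A := 3, D := 117):
  J = 32
  Y = 13
  D = 117
  C = 106 − 13 + 6·117 = 795
  A = 3
  X = 31 + 2·117 + 4·795 + 3·3 = 3454
Option 2 (J − 57):
  J = 32 − 57 = -25
  Y = 13
  D = 242 + (-25) − 3·13 = 178
  C = 106 − 13 + 6·178 = 1161
  A = 236 − 2·(-25) − 4·1161 = -4358
  X = 31 + 2·178 + 4·1161 + 3·(-4358) = -8043
Option 3 (Y := -53, J − 8):
  J = 32 − 8 = 24
  Y = -53
  D = 242 + 24 − 3·(-53) = 425
  C = 106 − (-53) + 6·425 = 2709
  A = 236 − 2·24 − 4·2709 = -10648
  X = 31 + 2·425 + 4·2709 + 3·(-10648) = -20227
Comparing — Option 1: X=3454, Option 2: X=-8043, Option 3: X=-20227. Lowest is -20227 (Option 3).

-20227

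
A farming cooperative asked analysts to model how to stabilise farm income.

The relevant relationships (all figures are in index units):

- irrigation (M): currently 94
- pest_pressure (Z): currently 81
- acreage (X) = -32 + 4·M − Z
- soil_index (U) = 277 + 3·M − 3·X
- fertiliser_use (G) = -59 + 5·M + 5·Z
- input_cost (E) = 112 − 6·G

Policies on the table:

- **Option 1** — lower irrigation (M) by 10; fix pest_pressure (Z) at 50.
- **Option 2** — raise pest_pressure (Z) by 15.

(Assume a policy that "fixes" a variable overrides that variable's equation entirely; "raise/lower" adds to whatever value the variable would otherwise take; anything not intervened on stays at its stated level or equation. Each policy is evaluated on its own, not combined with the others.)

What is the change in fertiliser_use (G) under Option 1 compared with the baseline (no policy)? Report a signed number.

Baseline:
  M = 94
  Z = 81
  G = -59 + 5·94 + 5·81 = 816
Option 1 (M − 10, Z := 50):
  M = 94 − 10 = 84
  Z = 50
  G = -59 + 5·84 + 5·50 = 611
Change in G: 611 − 816 = -205

-205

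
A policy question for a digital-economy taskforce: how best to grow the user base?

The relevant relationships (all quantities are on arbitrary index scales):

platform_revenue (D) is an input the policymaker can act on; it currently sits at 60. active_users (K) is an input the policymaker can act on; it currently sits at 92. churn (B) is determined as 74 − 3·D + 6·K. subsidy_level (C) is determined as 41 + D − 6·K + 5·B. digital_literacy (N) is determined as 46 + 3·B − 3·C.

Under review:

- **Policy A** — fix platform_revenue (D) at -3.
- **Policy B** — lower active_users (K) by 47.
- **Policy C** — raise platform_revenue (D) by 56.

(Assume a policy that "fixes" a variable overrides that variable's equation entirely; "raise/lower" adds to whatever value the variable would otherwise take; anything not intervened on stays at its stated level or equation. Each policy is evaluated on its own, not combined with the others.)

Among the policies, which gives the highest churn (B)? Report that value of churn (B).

635

Policy A (D := -3):
  D = -3
  K = 92
  B = 74 − 3·(-3) + 6·92 = 635
Policy B (K − 47):
  D = 60
  K = 92 − 47 = 45
  B = 74 − 3·60 + 6·45 = 164
Policy C (D + 56):
  D = 60 + 56 = 116
  K = 92
  B = 74 − 3·116 + 6·92 = 278
Comparing — Policy A: B=635, Policy B: B=164, Policy C: B=278. Highest is 635 (Policy A).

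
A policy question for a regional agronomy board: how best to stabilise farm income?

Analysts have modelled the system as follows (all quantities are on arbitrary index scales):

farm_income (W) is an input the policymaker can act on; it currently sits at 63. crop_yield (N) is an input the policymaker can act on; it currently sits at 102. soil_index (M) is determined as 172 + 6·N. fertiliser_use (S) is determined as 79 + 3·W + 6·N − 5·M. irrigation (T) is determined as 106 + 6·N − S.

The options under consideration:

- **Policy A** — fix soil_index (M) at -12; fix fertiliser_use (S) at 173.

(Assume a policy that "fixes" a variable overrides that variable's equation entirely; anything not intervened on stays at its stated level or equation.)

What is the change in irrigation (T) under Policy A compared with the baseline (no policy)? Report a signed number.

-3213

Baseline:
  W = 63
  N = 102
  M = 172 + 6·102 = 784
  S = 79 + 3·63 + 6·102 − 5·784 = -3040
  T = 106 + 6·102 − (-3040) = 3758
Policy A (M := -12, S := 173):
  W = 63
  N = 102
  M = -12
  S = 173
  T = 106 + 6·102 − 173 = 545
Change in T: 545 − 3758 = -3213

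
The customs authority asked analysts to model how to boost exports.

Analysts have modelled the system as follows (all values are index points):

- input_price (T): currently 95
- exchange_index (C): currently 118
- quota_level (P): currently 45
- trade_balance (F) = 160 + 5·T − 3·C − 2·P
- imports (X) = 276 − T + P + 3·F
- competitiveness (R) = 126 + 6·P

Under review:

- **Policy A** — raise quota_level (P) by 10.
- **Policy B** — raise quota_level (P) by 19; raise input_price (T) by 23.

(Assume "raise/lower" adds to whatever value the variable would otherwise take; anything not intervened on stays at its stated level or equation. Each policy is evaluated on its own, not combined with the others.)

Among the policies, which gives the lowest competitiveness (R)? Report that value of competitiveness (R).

Policy A (P + 10):
  P = 45 + 10 = 55
  R = 126 + 6·55 = 456
Policy B (P + 19, T + 23):
  P = 45 + 19 = 64
  R = 126 + 6·64 = 510
Comparing — Policy A: R=456, Policy B: R=510. Lowest is 456 (Policy A).

456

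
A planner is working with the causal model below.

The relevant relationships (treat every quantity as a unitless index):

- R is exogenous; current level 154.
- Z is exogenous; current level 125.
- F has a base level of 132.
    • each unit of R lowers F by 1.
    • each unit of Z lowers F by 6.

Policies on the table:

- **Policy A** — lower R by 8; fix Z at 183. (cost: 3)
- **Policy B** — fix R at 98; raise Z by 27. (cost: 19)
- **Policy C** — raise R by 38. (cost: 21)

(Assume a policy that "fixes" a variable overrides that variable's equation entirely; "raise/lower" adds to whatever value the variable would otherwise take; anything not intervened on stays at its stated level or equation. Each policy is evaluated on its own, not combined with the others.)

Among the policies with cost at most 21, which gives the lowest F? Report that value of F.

-1112

Policy A (R − 8, Z := 183):
  R = 154 − 8 = 146
  Z = 183
  F = 132 − 146 − 6·183 = -1112
Policy B (R := 98, Z + 27):
  R = 98
  Z = 125 + 27 = 152
  F = 132 − 98 − 6·152 = -878
Policy C (R + 38):
  R = 154 + 38 = 192
  Z = 125
  F = 132 − 192 − 6·125 = -810
Comparing — Policy A: F=-1112, Policy B: F=-878, Policy C: F=-810. Lowest is -1112 (Policy A).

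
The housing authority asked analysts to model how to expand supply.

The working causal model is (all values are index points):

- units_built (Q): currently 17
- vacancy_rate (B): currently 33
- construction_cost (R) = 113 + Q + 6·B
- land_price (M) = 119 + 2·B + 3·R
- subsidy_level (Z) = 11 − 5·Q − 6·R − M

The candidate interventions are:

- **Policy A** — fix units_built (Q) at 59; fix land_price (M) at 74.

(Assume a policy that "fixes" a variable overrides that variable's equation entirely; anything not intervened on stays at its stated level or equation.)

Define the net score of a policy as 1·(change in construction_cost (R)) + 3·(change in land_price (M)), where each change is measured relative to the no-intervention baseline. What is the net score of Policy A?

-3243

Baseline:
  Q = 17
  B = 33
  R = 113 + 17 + 6·33 = 328
  M = 119 + 2·33 + 3·328 = 1169
Policy A (Q := 59, M := 74):
  Q = 59
  B = 33
  R = 113 + 59 + 6·33 = 370
  M = 74
ΔR = 370 − 328 = 42; ΔM = 74 − 1169 = -1095
Score = 1·42 + 3·(-1095) = -3243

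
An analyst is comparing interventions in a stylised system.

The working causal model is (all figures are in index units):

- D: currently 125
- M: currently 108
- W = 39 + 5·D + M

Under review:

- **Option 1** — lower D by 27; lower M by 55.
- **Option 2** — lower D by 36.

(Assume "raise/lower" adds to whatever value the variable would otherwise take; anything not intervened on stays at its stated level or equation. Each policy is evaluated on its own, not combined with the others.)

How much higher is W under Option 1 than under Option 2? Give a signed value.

Option 1 (D − 27, M − 55):
  D = 125 − 27 = 98
  M = 108 − 55 = 53
  W = 39 + 5·98 + 53 = 582
Option 2 (D − 36):
  D = 125 − 36 = 89
  M = 108
  W = 39 + 5·89 + 108 = 592
W: 582 − 592 = -10

-10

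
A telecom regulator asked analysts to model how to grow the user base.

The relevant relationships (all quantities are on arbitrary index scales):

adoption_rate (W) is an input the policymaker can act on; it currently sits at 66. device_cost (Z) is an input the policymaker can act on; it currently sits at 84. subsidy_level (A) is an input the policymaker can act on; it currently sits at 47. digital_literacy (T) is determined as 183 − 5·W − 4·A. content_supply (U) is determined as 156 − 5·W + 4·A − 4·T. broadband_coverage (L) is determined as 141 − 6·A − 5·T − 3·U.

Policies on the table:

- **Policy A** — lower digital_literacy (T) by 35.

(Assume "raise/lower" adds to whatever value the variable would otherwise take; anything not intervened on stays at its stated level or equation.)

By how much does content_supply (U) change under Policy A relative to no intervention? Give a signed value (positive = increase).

Baseline:
  W = 66
  A = 47
  T = 183 − 5·66 − 4·47 = -335
  U = 156 − 5·66 + 4·47 − 4·(-335) = 1354
Policy A (T − 35):
  W = 66
  A = 47
  T = 183 − 5·66 − 4·47 (−35 from intervention) = -370
  U = 156 − 5·66 + 4·47 − 4·(-370) = 1494
Change in U: 1494 − 1354 = 140

140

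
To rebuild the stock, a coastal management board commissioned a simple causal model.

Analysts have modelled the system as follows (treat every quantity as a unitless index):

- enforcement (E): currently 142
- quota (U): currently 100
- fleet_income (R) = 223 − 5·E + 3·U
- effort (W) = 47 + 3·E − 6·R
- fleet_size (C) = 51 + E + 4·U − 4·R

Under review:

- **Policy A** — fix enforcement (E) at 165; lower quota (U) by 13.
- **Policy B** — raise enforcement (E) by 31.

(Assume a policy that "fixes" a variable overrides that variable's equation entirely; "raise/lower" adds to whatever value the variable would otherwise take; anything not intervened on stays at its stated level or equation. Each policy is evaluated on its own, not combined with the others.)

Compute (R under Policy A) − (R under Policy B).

1

Policy A (E := 165, U − 13):
  E = 165
  U = 100 − 13 = 87
  R = 223 − 5·165 + 3·87 = -341
Policy B (E + 31):
  E = 142 + 31 = 173
  U = 100
  R = 223 − 5·173 + 3·100 = -342
R: -341 − (-342) = 1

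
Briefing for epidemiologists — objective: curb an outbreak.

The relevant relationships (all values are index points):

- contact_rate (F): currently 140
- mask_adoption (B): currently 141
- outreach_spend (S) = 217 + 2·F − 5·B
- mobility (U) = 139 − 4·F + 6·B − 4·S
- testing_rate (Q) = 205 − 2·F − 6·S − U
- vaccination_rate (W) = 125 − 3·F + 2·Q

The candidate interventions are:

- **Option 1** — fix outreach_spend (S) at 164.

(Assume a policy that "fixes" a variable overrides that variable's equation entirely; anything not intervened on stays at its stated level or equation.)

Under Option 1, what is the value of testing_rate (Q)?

-828

Option 1 (S := 164):
  F = 140
  B = 141
  S = 164
  U = 139 − 4·140 + 6·141 − 4·164 = -231
  Q = 205 − 2·140 − 6·164 − (-231) = -828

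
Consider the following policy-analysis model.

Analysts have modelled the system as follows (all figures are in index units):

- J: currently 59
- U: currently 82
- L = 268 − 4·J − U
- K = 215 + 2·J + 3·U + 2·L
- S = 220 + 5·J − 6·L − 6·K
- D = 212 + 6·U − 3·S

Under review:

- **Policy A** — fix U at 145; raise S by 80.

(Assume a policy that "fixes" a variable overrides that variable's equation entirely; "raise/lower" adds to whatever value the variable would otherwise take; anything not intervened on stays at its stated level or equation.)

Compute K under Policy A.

542

Policy A (U := 145, S + 80):
  J = 59
  U = 145
  L = 268 − 4·59 − 145 = -113
  K = 215 + 2·59 + 3·145 + 2·(-113) = 542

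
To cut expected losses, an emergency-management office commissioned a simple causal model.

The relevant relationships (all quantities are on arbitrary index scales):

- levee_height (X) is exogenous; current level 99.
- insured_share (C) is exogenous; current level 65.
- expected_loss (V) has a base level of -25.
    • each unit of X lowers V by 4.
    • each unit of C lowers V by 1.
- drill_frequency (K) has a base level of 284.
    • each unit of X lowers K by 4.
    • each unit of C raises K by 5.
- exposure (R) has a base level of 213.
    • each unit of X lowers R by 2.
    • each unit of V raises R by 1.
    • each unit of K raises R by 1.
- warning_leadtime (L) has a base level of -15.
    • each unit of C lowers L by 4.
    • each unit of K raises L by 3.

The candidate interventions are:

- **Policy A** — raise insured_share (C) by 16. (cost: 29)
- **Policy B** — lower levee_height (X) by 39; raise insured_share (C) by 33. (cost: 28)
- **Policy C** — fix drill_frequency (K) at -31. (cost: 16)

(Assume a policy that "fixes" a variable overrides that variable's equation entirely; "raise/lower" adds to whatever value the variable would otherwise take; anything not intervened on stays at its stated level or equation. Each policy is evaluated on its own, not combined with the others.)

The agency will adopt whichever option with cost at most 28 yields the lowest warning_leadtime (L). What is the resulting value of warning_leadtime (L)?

Policy B (X − 39, C + 33):
  X = 99 − 39 = 60
  C = 65 + 33 = 98
  K = 284 − 4·60 + 5·98 = 534
  L = -15 − 4·98 + 3·534 = 1195
Policy C (K := -31):
  X = 99
  C = 65
  K = -31
  L = -15 − 4·65 + 3·(-31) = -368
Comparing — Policy B: L=1195, Policy C: L=-368. Lowest is -368 (Policy C).

-368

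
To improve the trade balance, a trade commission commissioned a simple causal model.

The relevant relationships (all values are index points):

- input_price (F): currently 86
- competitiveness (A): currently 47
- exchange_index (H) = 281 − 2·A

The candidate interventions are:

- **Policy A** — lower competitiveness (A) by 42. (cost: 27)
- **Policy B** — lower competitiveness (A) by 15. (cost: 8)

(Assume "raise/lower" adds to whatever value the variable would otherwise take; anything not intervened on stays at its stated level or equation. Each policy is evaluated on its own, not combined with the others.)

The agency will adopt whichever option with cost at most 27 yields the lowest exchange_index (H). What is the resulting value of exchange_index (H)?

217

Policy A (A − 42):
  A = 47 − 42 = 5
  H = 281 − 2·5 = 271
Policy B (A − 15):
  A = 47 − 15 = 32
  H = 281 − 2·32 = 217
Comparing — Policy A: H=271, Policy B: H=217. Lowest is 217 (Policy B).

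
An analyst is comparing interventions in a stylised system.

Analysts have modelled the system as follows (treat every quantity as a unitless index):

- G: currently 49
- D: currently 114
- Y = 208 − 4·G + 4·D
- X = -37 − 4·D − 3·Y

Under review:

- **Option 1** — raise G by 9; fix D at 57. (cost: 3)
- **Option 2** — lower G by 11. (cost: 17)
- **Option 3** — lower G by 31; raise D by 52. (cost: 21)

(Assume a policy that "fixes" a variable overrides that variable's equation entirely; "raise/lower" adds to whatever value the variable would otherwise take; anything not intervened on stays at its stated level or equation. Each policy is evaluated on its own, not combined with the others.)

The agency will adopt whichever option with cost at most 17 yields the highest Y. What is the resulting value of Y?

512

Option 1 (G + 9, D := 57):
  G = 49 + 9 = 58
  D = 57
  Y = 208 − 4·58 + 4·57 = 204
Option 2 (G − 11):
  G = 49 − 11 = 38
  D = 114
  Y = 208 − 4·38 + 4·114 = 512
Comparing — Option 1: Y=204, Option 2: Y=512. Highest is 512 (Option 2).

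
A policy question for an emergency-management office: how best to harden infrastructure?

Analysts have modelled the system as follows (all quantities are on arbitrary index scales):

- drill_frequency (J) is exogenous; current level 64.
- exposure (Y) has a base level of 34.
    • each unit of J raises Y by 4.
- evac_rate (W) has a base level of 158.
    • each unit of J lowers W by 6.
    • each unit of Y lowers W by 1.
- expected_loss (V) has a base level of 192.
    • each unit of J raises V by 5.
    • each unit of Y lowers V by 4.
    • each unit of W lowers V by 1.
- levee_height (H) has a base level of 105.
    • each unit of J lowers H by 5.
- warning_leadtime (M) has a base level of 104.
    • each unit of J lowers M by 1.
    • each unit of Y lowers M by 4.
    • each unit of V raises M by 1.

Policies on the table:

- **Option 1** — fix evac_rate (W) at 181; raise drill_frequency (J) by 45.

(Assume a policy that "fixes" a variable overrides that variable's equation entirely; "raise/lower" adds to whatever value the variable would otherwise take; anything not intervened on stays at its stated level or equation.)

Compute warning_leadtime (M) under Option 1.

-3209

Option 1 (W := 181, J + 45):
  J = 64 + 45 = 109
  Y = 34 + 4·109 = 470
  W = 181
  V = 192 + 5·109 − 4·470 − 181 = -1324
  M = 104 − 109 − 4·470 + (-1324) = -3209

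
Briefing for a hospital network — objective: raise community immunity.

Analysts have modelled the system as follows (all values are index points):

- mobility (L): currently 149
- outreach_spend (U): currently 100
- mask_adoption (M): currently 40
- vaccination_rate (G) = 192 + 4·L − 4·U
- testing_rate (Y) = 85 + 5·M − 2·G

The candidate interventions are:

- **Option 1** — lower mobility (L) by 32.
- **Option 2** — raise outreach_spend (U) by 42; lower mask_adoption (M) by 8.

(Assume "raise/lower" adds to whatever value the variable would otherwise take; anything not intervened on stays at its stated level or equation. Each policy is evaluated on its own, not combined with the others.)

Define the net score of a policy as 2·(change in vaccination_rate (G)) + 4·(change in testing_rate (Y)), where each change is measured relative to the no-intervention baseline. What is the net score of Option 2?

Baseline:
  L = 149
  U = 100
  M = 40
  G = 192 + 4·149 − 4·100 = 388
  Y = 85 + 5·40 − 2·388 = -491
Option 2 (U + 42, M − 8):
  L = 149
  U = 100 + 42 = 142
  M = 40 − 8 = 32
  G = 192 + 4·149 − 4·142 = 220
  Y = 85 + 5·32 − 2·220 = -195
ΔG = 220 − 388 = -168; ΔY = -195 − (-491) = 296
Score = 2·(-168) + 4·296 = 848

848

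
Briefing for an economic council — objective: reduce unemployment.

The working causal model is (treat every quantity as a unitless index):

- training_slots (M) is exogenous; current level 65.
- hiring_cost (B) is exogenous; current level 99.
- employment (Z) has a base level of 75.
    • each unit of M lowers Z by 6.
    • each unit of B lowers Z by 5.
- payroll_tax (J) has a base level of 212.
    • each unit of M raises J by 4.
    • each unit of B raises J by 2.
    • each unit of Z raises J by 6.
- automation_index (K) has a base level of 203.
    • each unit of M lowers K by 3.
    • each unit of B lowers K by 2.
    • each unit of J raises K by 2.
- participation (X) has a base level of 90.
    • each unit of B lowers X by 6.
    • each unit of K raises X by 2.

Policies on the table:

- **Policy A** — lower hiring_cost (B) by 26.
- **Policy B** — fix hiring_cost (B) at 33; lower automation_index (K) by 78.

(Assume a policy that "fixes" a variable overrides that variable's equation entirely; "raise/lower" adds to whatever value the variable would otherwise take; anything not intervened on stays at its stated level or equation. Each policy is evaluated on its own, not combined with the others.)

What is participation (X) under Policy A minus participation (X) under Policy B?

Policy A (B − 26):
  M = 65
  B = 99 − 26 = 73
  Z = 75 − 6·65 − 5·73 = -680
  J = 212 + 4·65 + 2·73 + 6·(-680) = -3462
  K = 203 − 3·65 − 2·73 + 2·(-3462) = -7062
  X = 90 − 6·73 + 2·(-7062) = -14472
Policy B (B := 33, K − 78):
  M = 65
  B = 33
  Z = 75 − 6·65 − 5·33 = -480
  J = 212 + 4·65 + 2·33 + 6·(-480) = -2342
  K = 203 − 3·65 − 2·33 + 2·(-2342) (−78 from intervention) = -4820
  X = 90 − 6·33 + 2·(-4820) = -9748
X: -14472 − (-9748) = -4724

-4724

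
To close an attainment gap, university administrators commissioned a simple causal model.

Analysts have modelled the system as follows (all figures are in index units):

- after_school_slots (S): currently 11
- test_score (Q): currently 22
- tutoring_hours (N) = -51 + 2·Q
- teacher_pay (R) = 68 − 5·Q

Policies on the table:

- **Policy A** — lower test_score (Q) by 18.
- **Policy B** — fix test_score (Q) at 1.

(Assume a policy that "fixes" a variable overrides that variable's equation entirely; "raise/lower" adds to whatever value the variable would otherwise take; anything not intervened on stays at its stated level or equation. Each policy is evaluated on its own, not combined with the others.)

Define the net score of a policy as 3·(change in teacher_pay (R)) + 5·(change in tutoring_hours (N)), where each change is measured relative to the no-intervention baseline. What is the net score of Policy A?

Baseline:
  Q = 22
  N = -51 + 2·22 = -7
  R = 68 − 5·22 = -42
Policy A (Q − 18):
  Q = 22 − 18 = 4
  N = -51 + 2·4 = -43
  R = 68 − 5·4 = 48
ΔR = 48 − (-42) = 90; ΔN = -43 − (-7) = -36
Score = 3·90 + 5·(-36) = 90

90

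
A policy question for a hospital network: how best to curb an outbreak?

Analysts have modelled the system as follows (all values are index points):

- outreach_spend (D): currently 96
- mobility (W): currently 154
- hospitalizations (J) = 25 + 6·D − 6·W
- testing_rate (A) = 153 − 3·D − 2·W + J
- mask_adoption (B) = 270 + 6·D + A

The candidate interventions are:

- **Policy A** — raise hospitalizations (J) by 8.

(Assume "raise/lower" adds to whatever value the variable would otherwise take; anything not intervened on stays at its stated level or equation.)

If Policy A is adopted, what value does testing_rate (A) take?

-758

Policy A (J + 8):
  D = 96
  W = 154
  J = 25 + 6·96 − 6·154 (+8 from intervention) = -315
  A = 153 − 3·96 − 2·154 + (-315) = -758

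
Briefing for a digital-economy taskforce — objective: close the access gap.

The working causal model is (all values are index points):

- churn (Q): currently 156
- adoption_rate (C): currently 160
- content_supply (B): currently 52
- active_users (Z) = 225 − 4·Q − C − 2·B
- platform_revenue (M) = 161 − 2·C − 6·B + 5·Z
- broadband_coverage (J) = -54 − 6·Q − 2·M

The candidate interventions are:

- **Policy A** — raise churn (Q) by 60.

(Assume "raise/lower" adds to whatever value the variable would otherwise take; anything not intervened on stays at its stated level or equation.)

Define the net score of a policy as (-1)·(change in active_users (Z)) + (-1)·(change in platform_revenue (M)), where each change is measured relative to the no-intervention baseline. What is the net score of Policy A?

Baseline:
  Q = 156
  C = 160
  B = 52
  Z = 225 − 4·156 − 160 − 2·52 = -663
  M = 161 − 2·160 − 6·52 + 5·(-663) = -3786
Policy A (Q + 60):
  Q = 156 + 60 = 216
  C = 160
  B = 52
  Z = 225 − 4·216 − 160 − 2·52 = -903
  M = 161 − 2·160 − 6·52 + 5·(-903) = -4986
ΔZ = -903 − (-663) = -240; ΔM = -4986 − (-3786) = -1200
Score = (-1)·(-240) + (-1)·(-1200) = 1440

1440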